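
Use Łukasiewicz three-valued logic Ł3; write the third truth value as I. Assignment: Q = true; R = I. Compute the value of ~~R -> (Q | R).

~R = ~I = I
~~R = ~I = I
Q | R = true | I = true
~~R -> (Q | R) = I -> true = true

true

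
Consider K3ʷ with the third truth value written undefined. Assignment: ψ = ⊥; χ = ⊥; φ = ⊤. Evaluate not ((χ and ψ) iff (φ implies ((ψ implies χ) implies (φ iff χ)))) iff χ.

⊤

χ and ψ = ⊥ and ⊥ = ⊥
ψ implies χ = ⊥ implies ⊥ = ⊤
φ iff χ = ⊤ iff ⊥ = ⊥
(ψ implies χ) implies (φ iff χ) = ⊤ implies ⊥ = ⊥
φ implies ((ψ implies χ) implies (φ iff χ)) = ⊤ implies ⊥ = ⊥
(χ and ψ) iff (φ implies ((ψ implies χ) implies (φ iff χ))) = ⊥ iff ⊥ = ⊤
not ((χ and ψ) iff (φ implies ((ψ implies χ) implies (φ iff χ)))) = not ⊤ = ⊥
not ((χ and ψ) iff (φ implies ((ψ implies χ) implies (φ iff χ)))) iff χ = ⊥ iff ⊥ = ⊤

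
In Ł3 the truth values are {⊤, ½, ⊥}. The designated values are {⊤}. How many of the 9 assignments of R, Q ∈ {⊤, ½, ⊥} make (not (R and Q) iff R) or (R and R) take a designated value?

5

Of the 9 assignments, 5 give a value in {⊤}.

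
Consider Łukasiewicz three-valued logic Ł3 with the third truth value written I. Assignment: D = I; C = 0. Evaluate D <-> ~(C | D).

C | D = 0 | I = I
~(C | D) = ~I = I
D <-> ~(C | D) = I <-> I = 1

1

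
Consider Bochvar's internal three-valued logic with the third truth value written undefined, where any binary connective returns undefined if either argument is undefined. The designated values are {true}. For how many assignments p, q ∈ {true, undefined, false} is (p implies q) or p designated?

4

Designated under: (p=true, q=true); (p=true, q=false); (p=false, q=true); (p=false, q=false).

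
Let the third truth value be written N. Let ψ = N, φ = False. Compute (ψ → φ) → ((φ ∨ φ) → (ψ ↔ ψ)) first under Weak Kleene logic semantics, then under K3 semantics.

N; True

In Weak Kleene logic: ψ → φ = N → False = N  [any arg is the third value ⇒ result is the third value]
φ ∨ φ = False ∨ False = False
ψ ↔ ψ = N ↔ N = N
(φ ∨ φ) → (ψ ↔ ψ) = False → N = N
(ψ → φ) → ((φ ∨ φ) → (ψ ↔ ψ)) = N → N = N
In K3: ψ → φ = N → False = N
φ ∨ φ = False ∨ False = False
ψ ↔ ψ = N ↔ N = N
(φ ∨ φ) → (ψ ↔ ψ) = False → N = True
(ψ → φ) → ((φ ∨ φ) → (ψ ↔ ψ)) = N → True = True
They differ because Weak Kleene logic and K3 treat N differently under the binary connectives.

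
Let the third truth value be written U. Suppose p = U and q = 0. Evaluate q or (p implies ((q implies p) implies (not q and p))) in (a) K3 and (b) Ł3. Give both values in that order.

In K3: q implies p = 0 implies U = 1  [not 0 or U]
not q = not 0 = 1
not q and p = 1 and U = U
(q implies p) implies (not q and p) = 1 implies U = U
p implies ((q implies p) implies (not q and p)) = U implies U = U
q or (p implies ((q implies p) implies (not q and p))) = 0 or U = U
In Ł3: q implies p = 0 implies U = 1  [min(1, 1−0+½)]
not q = not 0 = 1
not q and p = 1 and U = U
(q implies p) implies (not q and p) = 1 implies U = U
p implies ((q implies p) implies (not q and p)) = U implies U = 1
q or (p implies ((q implies p) implies (not q and p))) = 0 or 1 = 1
They differ because K3 and Ł3 treat U differently under implication.

U; 1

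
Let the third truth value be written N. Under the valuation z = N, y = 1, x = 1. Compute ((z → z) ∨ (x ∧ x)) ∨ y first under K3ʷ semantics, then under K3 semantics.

In K3ʷ: z → z = N → N = N  [any arg is the third value ⇒ result is the third value]
x ∧ x = 1 ∧ 1 = 1
(z → z) ∨ (x ∧ x) = N ∨ 1 = N
((z → z) ∨ (x ∧ x)) ∨ y = N ∨ 1 = N
In K3: z → z = N → N = N  [¬N ∨ N]
x ∧ x = 1 ∧ 1 = 1
(z → z) ∨ (x ∧ x) = N ∨ 1 = 1
((z → z) ∨ (x ∧ x)) ∨ y = 1 ∨ 1 = 1
They differ because K3ʷ and K3 treat N differently under the binary connectives.

N; 1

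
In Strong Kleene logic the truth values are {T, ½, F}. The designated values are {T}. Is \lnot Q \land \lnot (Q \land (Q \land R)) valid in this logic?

Countermodel: Q=T, R=T gives F, which is not designated.

No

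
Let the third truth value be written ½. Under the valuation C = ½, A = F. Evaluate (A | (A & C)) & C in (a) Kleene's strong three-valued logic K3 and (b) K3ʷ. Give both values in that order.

F; ½

In Kleene's strong three-valued logic K3: A & C = F & ½ = F
A | (A & C) = F | F = F
(A | (A & C)) & C = F & ½ = F
In K3ʷ: A & C = F & ½ = ½
A | (A & C) = F | ½ = ½
(A | (A & C)) & C = ½ & ½ = ½
They differ because Kleene's strong three-valued logic K3 and K3ʷ treat ½ differently under the binary connectives.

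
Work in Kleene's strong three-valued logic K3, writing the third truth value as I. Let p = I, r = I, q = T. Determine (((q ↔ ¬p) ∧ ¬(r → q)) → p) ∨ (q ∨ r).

¬p = ¬I = I
q ↔ ¬p = T ↔ I = I
r → q = I → T = T  [¬I ∨ T]
¬(r → q) = ¬T = F
(q ↔ ¬p) ∧ ¬(r → q) = I ∧ F = F
((q ↔ ¬p) ∧ ¬(r → q)) → p = F → I = T
q ∨ r = T ∨ I = T
(((q ↔ ¬p) ∧ ¬(r → q)) → p) ∨ (q ∨ r) = T ∨ T = T

T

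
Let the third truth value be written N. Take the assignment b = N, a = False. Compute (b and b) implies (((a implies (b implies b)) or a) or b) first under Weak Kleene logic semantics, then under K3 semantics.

In Weak Kleene logic: b and b = N and N = N
b implies b = N implies N = N  [any arg is the third value ⇒ result is the third value]
a implies (b implies b) = False implies N = N
(a implies (b implies b)) or a = N or False = N
((a implies (b implies b)) or a) or b = N or N = N
(b and b) implies (((a implies (b implies b)) or a) or b) = N implies N = N
In K3: b and b = N and N = N
b implies b = N implies N = N  [not N or N]
a implies (b implies b) = False implies N = True
(a implies (b implies b)) or a = True or False = True
((a implies (b implies b)) or a) or b = True or N = True
(b and b) implies (((a implies (b implies b)) or a) or b) = N implies True = True
They differ because Weak Kleene logic and K3 treat N differently under the binary connectives.

N; True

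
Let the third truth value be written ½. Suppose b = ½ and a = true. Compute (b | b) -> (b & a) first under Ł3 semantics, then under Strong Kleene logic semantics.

In Ł3: b | b = ½ | ½ = ½
b & a = ½ & true = ½
(b | b) -> (b & a) = ½ -> ½ = true  [min(1, 1−½+½)]
In Strong Kleene logic: b | b = ½ | ½ = ½
b & a = ½ & true = ½
(b | b) -> (b & a) = ½ -> ½ = ½  [~½ | ½]
They differ because Ł3 and Strong Kleene logic treat ½ differently under implication.

true; ½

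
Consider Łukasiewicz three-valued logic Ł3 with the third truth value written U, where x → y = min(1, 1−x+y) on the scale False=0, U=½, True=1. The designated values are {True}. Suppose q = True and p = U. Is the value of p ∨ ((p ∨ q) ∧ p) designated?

No

p ∨ q = U ∨ True = True
(p ∨ q) ∧ p = True ∧ U = U
p ∨ ((p ∨ q) ∧ p) = U ∨ U = U
U ∉ {True}.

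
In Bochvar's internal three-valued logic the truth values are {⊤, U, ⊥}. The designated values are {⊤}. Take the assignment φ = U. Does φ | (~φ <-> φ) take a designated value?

~φ = ~U = U
~φ <-> φ = U <-> U = U
φ | (~φ <-> φ) = U | U = U
U ∉ {⊤}.

No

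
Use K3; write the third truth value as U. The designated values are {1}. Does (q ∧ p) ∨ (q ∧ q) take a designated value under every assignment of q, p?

No

Countermodel: q=U, p=1 gives U, which is not designated.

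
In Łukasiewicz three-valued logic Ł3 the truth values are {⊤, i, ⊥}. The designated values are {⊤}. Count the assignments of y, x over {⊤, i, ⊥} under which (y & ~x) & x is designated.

0

Of the 9 assignments, 0 give a value in {⊤}.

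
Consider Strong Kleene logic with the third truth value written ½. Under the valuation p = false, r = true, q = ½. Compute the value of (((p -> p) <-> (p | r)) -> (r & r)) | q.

true

p -> p = false -> false = true
p | r = false | true = true
(p -> p) <-> (p | r) = true <-> true = true
r & r = true & true = true
((p -> p) <-> (p | r)) -> (r & r) = true -> true = true
(((p -> p) <-> (p | r)) -> (r & r)) | q = true | ½ = true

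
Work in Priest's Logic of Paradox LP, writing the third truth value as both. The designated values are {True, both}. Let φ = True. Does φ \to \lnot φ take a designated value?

\lnot φ = \lnot True = False
φ \to \lnot φ = True \to False = False
False ∉ {True, both}.

No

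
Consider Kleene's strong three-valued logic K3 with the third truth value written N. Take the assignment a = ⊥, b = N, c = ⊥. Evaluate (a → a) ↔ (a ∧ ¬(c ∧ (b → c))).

⊥

a → a = ⊥ → ⊥ = ⊤
b → c = N → ⊥ = N  [¬N ∨ ⊥]
c ∧ (b → c) = ⊥ ∧ N = ⊥
¬(c ∧ (b → c)) = ¬⊥ = ⊤
a ∧ ¬(c ∧ (b → c)) = ⊥ ∧ ⊤ = ⊥
(a → a) ↔ (a ∧ ¬(c ∧ (b → c))) = ⊤ ↔ ⊥ = ⊥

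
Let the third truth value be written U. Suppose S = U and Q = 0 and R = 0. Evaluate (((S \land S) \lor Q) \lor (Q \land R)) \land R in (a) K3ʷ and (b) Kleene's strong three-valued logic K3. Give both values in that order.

In K3ʷ: S \land S = U \land U = U
(S \land S) \lor Q = U \lor 0 = U
Q \land R = 0 \land 0 = 0
((S \land S) \lor Q) \lor (Q \land R) = U \lor 0 = U
(((S \land S) \lor Q) \lor (Q \land R)) \land R = U \land 0 = U
In Kleene's strong three-valued logic K3: S \land S = U \land U = U
(S \land S) \lor Q = U \lor 0 = U
Q \land R = 0 \land 0 = 0
((S \land S) \lor Q) \lor (Q \land R) = U \lor 0 = U
(((S \land S) \lor Q) \lor (Q \land R)) \land R = U \land 0 = 0
They differ because K3ʷ and Kleene's strong three-valued logic K3 treat U differently under the binary connectives.

U; 0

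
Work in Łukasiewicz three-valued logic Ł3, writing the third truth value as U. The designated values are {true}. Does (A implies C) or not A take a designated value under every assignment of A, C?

No

Countermodel: A=true, C=U gives U, which is not designated.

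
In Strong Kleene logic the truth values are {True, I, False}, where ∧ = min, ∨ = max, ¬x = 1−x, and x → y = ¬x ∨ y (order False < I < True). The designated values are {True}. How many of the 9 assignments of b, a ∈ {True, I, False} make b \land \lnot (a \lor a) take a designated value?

Designated under: (b=True, a=False).

1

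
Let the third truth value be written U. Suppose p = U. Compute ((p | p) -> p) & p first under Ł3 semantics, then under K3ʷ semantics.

U; U

In Ł3: p | p = U | U = U
(p | p) -> p = U -> U = True  [min(1, 1−½+½)]
((p | p) -> p) & p = True & U = U
In K3ʷ: p | p = U | U = U
(p | p) -> p = U -> U = U  [any arg is the third value ⇒ result is the third value]
((p | p) -> p) & p = U & U = U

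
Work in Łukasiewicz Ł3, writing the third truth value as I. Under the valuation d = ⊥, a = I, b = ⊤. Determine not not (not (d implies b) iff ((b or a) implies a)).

d implies b = ⊥ implies ⊤ = ⊤
not (d implies b) = not ⊤ = ⊥
b or a = ⊤ or I = ⊤
(b or a) implies a = ⊤ implies I = I
not (d implies b) iff ((b or a) implies a) = ⊥ iff I = I
not (not (d implies b) iff ((b or a) implies a)) = not I = I
not not (not (d implies b) iff ((b or a) implies a)) = not I = I

I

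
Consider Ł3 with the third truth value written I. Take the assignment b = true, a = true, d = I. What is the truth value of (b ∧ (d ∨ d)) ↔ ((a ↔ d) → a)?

I

d ∨ d = I ∨ I = I
b ∧ (d ∨ d) = true ∧ I = I
a ↔ d = true ↔ I = I  [1 − |1−½|]
(a ↔ d) → a = I → true = true
(b ∧ (d ∨ d)) ↔ ((a ↔ d) → a) = I ↔ true = I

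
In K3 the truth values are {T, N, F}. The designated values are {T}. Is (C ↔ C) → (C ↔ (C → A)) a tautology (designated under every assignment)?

Countermodel: C=T, A=N gives N, which is not designated.

No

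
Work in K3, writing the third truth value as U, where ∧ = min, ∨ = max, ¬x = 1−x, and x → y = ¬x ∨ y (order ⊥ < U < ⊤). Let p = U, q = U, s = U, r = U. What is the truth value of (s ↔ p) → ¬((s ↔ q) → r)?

s ↔ p = U ↔ U = U
s ↔ q = U ↔ U = U
(s ↔ q) → r = U → U = U  [¬U ∨ U]
¬((s ↔ q) → r) = ¬U = U
(s ↔ p) → ¬((s ↔ q) → r) = U → U = U

U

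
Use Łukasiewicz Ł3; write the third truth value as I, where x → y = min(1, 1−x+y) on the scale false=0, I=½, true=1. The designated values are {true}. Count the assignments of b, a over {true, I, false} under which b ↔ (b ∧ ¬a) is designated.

Of the 9 assignments, 6 give a value in {true}.

6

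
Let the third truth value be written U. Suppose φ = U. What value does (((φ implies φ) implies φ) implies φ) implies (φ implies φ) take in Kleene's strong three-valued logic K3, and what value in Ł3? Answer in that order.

U; ⊤

In Kleene's strong three-valued logic K3: φ implies φ = U implies U = U  [not U or U]
(φ implies φ) implies φ = U implies U = U
((φ implies φ) implies φ) implies φ = U implies U = U
φ implies φ = U implies U = U
(((φ implies φ) implies φ) implies φ) implies (φ implies φ) = U implies U = U
In Ł3: φ implies φ = U implies U = ⊤
(φ implies φ) implies φ = ⊤ implies U = U
((φ implies φ) implies φ) implies φ = U implies U = ⊤
φ implies φ = U implies U = ⊤
(((φ implies φ) implies φ) implies φ) implies (φ implies φ) = ⊤ implies ⊤ = ⊤
They differ because Kleene's strong three-valued logic K3 and Ł3 treat U differently under implication.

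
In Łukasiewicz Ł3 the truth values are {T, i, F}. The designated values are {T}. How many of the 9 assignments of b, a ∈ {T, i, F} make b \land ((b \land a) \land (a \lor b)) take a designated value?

Designated under: (b=T, a=T).

1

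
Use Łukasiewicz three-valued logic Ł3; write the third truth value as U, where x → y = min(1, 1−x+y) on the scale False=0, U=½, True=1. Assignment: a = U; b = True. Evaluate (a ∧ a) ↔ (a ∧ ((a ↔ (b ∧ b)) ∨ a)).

a ∧ a = U ∧ U = U
b ∧ b = True ∧ True = True
a ↔ (b ∧ b) = U ↔ True = U
(a ↔ (b ∧ b)) ∨ a = U ∨ U = U
a ∧ ((a ↔ (b ∧ b)) ∨ a) = U ∧ U = U
(a ∧ a) ↔ (a ∧ ((a ↔ (b ∧ b)) ∨ a)) = U ↔ U = True

True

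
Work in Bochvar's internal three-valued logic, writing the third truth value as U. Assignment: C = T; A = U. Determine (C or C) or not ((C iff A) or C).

U

C or C = T or T = T
C iff A = T iff U = U
(C iff A) or C = U or T = U
not ((C iff A) or C) = not U = U
(C or C) or not ((C iff A) or C) = T or U = U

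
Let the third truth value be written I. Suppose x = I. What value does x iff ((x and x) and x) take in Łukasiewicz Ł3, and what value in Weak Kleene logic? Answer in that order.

⊤; I

In Łukasiewicz Ł3: x and x = I and I = I
(x and x) and x = I and I = I
x iff ((x and x) and x) = I iff I = ⊤  [1 − |½−½|]
In Weak Kleene logic: x and x = I and I = I
(x and x) and x = I and I = I
x iff ((x and x) and x) = I iff I = I
They differ because Łukasiewicz Ł3 and Weak Kleene logic treat I differently under the binary connectives.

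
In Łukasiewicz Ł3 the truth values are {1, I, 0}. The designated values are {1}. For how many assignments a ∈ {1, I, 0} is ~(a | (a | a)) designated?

a=1: 0 ·
a=I: I ·
a=0: 1 ✓

1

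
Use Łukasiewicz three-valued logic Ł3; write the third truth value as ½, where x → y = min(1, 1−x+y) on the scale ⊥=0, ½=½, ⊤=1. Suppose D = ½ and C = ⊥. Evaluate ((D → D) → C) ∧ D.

D → D = ½ → ½ = ⊤  [min(1, 1−½+½)]
(D → D) → C = ⊤ → ⊥ = ⊥
((D → D) → C) ∧ D = ⊥ ∧ ½ = ⊥

⊥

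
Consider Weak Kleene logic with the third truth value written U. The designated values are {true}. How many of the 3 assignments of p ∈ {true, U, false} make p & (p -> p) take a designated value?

1

p=true: true ✓
p=U: U ·
p=false: false ·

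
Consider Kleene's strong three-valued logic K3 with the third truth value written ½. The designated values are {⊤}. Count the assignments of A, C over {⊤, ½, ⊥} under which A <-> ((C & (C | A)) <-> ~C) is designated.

Designated under: (A=⊥, C=⊤); (A=⊥, C=⊥).

2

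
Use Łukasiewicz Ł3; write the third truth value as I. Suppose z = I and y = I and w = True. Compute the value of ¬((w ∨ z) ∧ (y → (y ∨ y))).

w ∨ z = True ∨ I = True
y ∨ y = I ∨ I = I
y → (y ∨ y) = I → I = True  [min(1, 1−½+½)]
(w ∨ z) ∧ (y → (y ∨ y)) = True ∧ True = True
¬((w ∨ z) ∧ (y → (y ∨ y))) = ¬True = False

False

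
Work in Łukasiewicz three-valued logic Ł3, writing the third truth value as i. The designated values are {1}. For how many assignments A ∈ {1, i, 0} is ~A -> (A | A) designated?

2

A=1: 1 ✓
A=i: 1 ✓
A=0: 0 ·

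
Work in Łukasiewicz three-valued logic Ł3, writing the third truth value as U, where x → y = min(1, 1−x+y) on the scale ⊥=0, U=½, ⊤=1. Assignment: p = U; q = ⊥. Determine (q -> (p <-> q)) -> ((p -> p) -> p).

U

p <-> q = U <-> ⊥ = U  [1 − |½−0|]
q -> (p <-> q) = ⊥ -> U = ⊤
p -> p = U -> U = ⊤
(p -> p) -> p = ⊤ -> U = U
(q -> (p <-> q)) -> ((p -> p) -> p) = ⊤ -> U = U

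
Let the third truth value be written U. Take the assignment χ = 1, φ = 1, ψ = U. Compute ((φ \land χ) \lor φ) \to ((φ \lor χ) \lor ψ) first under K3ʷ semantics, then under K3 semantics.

In K3ʷ: φ \land χ = 1 \land 1 = 1
(φ \land χ) \lor φ = 1 \lor 1 = 1
φ \lor χ = 1 \lor 1 = 1
(φ \lor χ) \lor ψ = 1 \lor U = U
((φ \land χ) \lor φ) \to ((φ \lor χ) \lor ψ) = 1 \to U = U  [any arg is the third value ⇒ result is the third value]
In K3: φ \land χ = 1 \land 1 = 1
(φ \land χ) \lor φ = 1 \lor 1 = 1
φ \lor χ = 1 \lor 1 = 1
(φ \lor χ) \lor ψ = 1 \lor U = 1
((φ \land χ) \lor φ) \to ((φ \lor χ) \lor ψ) = 1 \to 1 = 1
They differ because K3ʷ and K3 treat U differently under the binary connectives.

U; 1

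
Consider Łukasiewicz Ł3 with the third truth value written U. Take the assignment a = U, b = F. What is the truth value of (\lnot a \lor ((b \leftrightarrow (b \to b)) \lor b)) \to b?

U

\lnot a = \lnot U = U
b \to b = F \to F = T
b \leftrightarrow (b \to b) = F \leftrightarrow T = F
(b \leftrightarrow (b \to b)) \lor b = F \lor F = F
\lnot a \lor ((b \leftrightarrow (b \to b)) \lor b) = U \lor F = U
(\lnot a \lor ((b \leftrightarrow (b \to b)) \lor b)) \to b = U \to F = U  [min(1, 1−½+0)]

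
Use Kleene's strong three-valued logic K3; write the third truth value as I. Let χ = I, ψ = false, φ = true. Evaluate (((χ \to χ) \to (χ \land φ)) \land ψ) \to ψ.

true

χ \to χ = I \to I = I
χ \land φ = I \land true = I
(χ \to χ) \to (χ \land φ) = I \to I = I
((χ \to χ) \to (χ \land φ)) \land ψ = I \land false = false
(((χ \to χ) \to (χ \land φ)) \land ψ) \to ψ = false \to false = true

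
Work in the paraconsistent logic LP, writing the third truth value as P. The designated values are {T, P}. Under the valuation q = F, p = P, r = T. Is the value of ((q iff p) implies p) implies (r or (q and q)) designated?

q iff p = F iff P = P
(q iff p) implies p = P implies P = P  [not P or P]
q and q = F and F = F
r or (q and q) = T or F = T
((q iff p) implies p) implies (r or (q and q)) = P implies T = T
T ∈ {T, P}.

Yes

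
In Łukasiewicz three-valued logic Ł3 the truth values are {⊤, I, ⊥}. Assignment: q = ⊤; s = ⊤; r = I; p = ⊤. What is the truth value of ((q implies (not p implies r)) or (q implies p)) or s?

⊤

not p = not ⊤ = ⊥
not p implies r = ⊥ implies I = ⊤
q implies (not p implies r) = ⊤ implies ⊤ = ⊤
q implies p = ⊤ implies ⊤ = ⊤
(q implies (not p implies r)) or (q implies p) = ⊤ or ⊤ = ⊤
((q implies (not p implies r)) or (q implies p)) or s = ⊤ or ⊤ = ⊤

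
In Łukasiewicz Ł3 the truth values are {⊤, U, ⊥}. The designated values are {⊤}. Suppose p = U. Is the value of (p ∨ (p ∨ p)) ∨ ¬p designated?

No

p ∨ p = U ∨ U = U
p ∨ (p ∨ p) = U ∨ U = U
¬p = ¬U = U
(p ∨ (p ∨ p)) ∨ ¬p = U ∨ U = U
U ∉ {⊤}.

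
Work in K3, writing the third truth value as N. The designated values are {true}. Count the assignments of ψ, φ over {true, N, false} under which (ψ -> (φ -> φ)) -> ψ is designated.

3

Designated under: (ψ=true, φ=true); (ψ=true, φ=N); (ψ=true, φ=false).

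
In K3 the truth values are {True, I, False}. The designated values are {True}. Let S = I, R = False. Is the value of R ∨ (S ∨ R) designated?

No

S ∨ R = I ∨ False = I
R ∨ (S ∨ R) = False ∨ I = I
I ∉ {True}.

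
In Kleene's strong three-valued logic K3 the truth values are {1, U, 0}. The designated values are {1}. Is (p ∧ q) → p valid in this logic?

No

Countermodel: p=U, q=1 gives U, which is not designated.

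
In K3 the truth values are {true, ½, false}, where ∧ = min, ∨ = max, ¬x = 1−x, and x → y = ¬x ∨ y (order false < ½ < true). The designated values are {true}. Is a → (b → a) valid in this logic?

Countermodel: a=½, b=true gives ½, which is not designated.

No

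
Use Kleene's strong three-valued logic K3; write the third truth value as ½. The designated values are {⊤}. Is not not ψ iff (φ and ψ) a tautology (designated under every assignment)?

Countermodel: ψ=⊤, φ=½ gives ½, which is not designated.

No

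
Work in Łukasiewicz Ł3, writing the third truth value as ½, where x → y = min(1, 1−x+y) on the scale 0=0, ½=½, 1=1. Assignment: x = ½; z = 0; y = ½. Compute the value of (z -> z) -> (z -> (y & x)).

1

z -> z = 0 -> 0 = 1
y & x = ½ & ½ = ½
z -> (y & x) = 0 -> ½ = 1
(z -> z) -> (z -> (y & x)) = 1 -> 1 = 1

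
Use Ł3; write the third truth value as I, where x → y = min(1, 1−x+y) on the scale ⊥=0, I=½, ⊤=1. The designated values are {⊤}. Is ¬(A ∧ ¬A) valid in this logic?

Countermodel: A=I gives I, which is not designated.

No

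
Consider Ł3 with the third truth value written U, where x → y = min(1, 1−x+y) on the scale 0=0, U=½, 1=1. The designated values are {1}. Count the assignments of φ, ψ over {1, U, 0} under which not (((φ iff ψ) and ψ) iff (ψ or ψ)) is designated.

Designated under: (φ=0, ψ=1).

1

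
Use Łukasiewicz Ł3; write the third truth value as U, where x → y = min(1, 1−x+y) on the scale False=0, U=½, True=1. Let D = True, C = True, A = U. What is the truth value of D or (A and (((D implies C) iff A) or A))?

True

D implies C = True implies True = True
(D implies C) iff A = True iff U = U  [1 − |1−½|]
((D implies C) iff A) or A = U or U = U
A and (((D implies C) iff A) or A) = U and U = U
D or (A and (((D implies C) iff A) or A)) = True or U = True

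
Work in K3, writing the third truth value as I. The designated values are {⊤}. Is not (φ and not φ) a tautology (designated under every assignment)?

No

Countermodel: φ=I gives I, which is not designated.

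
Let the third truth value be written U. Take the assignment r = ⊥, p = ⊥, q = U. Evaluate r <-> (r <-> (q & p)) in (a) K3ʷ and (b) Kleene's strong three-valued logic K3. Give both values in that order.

U; ⊥

In K3ʷ: q & p = U & ⊥ = U
r <-> (q & p) = ⊥ <-> U = U
r <-> (r <-> (q & p)) = ⊥ <-> U = U
In Kleene's strong three-valued logic K3: q & p = U & ⊥ = ⊥
r <-> (q & p) = ⊥ <-> ⊥ = ⊤
r <-> (r <-> (q & p)) = ⊥ <-> ⊤ = ⊥
They differ because K3ʷ and Kleene's strong three-valued logic K3 treat U differently under the binary connectives.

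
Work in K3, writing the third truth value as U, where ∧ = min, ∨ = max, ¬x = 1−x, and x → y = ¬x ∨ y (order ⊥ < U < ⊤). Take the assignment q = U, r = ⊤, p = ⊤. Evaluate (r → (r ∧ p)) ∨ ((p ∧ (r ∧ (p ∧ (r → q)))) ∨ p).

⊤

r ∧ p = ⊤ ∧ ⊤ = ⊤
r → (r ∧ p) = ⊤ → ⊤ = ⊤
r → q = ⊤ → U = U
p ∧ (r → q) = ⊤ ∧ U = U
r ∧ (p ∧ (r → q)) = ⊤ ∧ U = U
p ∧ (r ∧ (p ∧ (r → q))) = ⊤ ∧ U = U
(p ∧ (r ∧ (p ∧ (r → q)))) ∨ p = U ∨ ⊤ = ⊤
(r → (r ∧ p)) ∨ ((p ∧ (r ∧ (p ∧ (r → q)))) ∨ p) = ⊤ ∨ ⊤ = ⊤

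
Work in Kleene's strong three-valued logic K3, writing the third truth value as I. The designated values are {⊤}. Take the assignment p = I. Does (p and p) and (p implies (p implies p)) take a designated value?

p and p = I and I = I
p implies p = I implies I = I  [not I or I]
p implies (p implies p) = I implies I = I
(p and p) and (p implies (p implies p)) = I and I = I
I ∉ {⊤}.

No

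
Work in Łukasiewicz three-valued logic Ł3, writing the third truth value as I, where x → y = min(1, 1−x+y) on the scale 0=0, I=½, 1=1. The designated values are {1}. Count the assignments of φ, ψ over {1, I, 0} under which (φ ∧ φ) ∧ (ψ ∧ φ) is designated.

Designated under: (φ=1, ψ=1).

1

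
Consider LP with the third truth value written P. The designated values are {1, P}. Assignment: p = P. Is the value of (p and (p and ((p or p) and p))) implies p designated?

Yes

p or p = P or P = P
(p or p) and p = P and P = P
p and ((p or p) and p) = P and P = P
p and (p and ((p or p) and p)) = P and P = P
(p and (p and ((p or p) and p))) implies p = P implies P = P
P ∈ {1, P}.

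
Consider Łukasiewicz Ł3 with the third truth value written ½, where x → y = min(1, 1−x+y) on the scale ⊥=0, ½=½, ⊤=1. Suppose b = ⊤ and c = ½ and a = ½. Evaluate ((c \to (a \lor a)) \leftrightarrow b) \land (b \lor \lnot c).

a \lor a = ½ \lor ½ = ½
c \to (a \lor a) = ½ \to ½ = ⊤
(c \to (a \lor a)) \leftrightarrow b = ⊤ \leftrightarrow ⊤ = ⊤
\lnot c = \lnot ½ = ½
b \lor \lnot c = ⊤ \lor ½ = ⊤
((c \to (a \lor a)) \leftrightarrow b) \land (b \lor \lnot c) = ⊤ \land ⊤ = ⊤

⊤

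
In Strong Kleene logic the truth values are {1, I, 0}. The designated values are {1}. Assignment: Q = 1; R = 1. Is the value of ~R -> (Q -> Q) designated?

~R = ~1 = 0
Q -> Q = 1 -> 1 = 1
~R -> (Q -> Q) = 0 -> 1 = 1
1 ∈ {1}.

Yes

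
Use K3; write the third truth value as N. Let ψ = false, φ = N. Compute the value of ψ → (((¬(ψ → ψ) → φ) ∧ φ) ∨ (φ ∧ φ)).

ψ → ψ = false → false = true
¬(ψ → ψ) = ¬true = false
¬(ψ → ψ) → φ = false → N = true  [¬false ∨ N]
(¬(ψ → ψ) → φ) ∧ φ = true ∧ N = N
φ ∧ φ = N ∧ N = N
((¬(ψ → ψ) → φ) ∧ φ) ∨ (φ ∧ φ) = N ∨ N = N
ψ → (((¬(ψ → ψ) → φ) ∧ φ) ∨ (φ ∧ φ)) = false → N = true

true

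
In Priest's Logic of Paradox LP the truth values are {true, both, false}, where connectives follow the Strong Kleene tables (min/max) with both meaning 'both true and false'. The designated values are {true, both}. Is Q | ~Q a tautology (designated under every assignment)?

Yes

Every assignment of Q over {true, both, false} gives a value in {true, both}.
In particular, with Q=both: Q | ~Q = both.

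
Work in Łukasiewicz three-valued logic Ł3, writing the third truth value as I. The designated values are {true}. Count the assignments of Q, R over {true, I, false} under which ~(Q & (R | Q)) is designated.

3

Designated under: (Q=false, R=true); (Q=false, R=I); (Q=false, R=false).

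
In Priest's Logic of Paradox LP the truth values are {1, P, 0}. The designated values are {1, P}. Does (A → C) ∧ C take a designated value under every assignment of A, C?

No

Countermodel: A=1, C=0 gives 0, which is not designated.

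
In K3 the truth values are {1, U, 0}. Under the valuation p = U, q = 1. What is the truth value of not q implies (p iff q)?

not q = not 1 = 0
p iff q = U iff 1 = U
not q implies (p iff q) = 0 implies U = 1  [not 0 or U]

1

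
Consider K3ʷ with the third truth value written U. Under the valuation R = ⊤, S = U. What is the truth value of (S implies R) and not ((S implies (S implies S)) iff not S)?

U

S implies R = U implies ⊤ = U
S implies S = U implies U = U
S implies (S implies S) = U implies U = U
not S = not U = U
(S implies (S implies S)) iff not S = U iff U = U
not ((S implies (S implies S)) iff not S) = not U = U
(S implies R) and not ((S implies (S implies S)) iff not S) = U and U = U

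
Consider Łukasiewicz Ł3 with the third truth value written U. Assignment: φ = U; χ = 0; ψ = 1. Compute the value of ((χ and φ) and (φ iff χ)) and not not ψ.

χ and φ = 0 and U = 0
φ iff χ = U iff 0 = U
(χ and φ) and (φ iff χ) = 0 and U = 0
not ψ = not 1 = 0
not not ψ = not 0 = 1
((χ and φ) and (φ iff χ)) and not not ψ = 0 and 1 = 0

0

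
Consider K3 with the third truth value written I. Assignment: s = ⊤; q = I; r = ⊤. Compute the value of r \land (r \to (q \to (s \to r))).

⊤

s \to r = ⊤ \to ⊤ = ⊤
q \to (s \to r) = I \to ⊤ = ⊤  [\lnot I \lor ⊤]
r \to (q \to (s \to r)) = ⊤ \to ⊤ = ⊤
r \land (r \to (q \to (s \to r))) = ⊤ \land ⊤ = ⊤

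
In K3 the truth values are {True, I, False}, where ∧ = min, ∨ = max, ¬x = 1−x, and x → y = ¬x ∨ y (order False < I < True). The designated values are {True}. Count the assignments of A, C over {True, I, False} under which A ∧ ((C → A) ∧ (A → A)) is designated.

3

Designated under: (A=True, C=True); (A=True, C=I); (A=True, C=False).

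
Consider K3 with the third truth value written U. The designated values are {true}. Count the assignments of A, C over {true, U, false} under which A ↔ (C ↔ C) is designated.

2

Designated under: (A=true, C=true); (A=true, C=false).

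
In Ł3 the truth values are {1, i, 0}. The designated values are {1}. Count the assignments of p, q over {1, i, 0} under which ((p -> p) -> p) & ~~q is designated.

1

Designated under: (p=1, q=1).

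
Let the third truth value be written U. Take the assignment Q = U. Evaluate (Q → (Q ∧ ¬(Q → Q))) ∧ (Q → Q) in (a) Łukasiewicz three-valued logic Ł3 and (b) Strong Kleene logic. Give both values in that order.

In Łukasiewicz three-valued logic Ł3: Q → Q = U → U = true  [min(1, 1−½+½)]
¬(Q → Q) = ¬true = false
Q ∧ ¬(Q → Q) = U ∧ false = false
Q → (Q ∧ ¬(Q → Q)) = U → false = U
Q → Q = U → U = true
(Q → (Q ∧ ¬(Q → Q))) ∧ (Q → Q) = U ∧ true = U
In Strong Kleene logic: Q → Q = U → U = U  [¬U ∨ U]
¬(Q → Q) = ¬U = U
Q ∧ ¬(Q → Q) = U ∧ U = U
Q → (Q ∧ ¬(Q → Q)) = U → U = U
Q → Q = U → U = U
(Q → (Q ∧ ¬(Q → Q))) ∧ (Q → Q) = U ∧ U = U

U; U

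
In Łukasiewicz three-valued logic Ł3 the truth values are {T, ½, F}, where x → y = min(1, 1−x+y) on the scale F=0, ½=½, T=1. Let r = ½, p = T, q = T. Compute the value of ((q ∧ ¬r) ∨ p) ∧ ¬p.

¬r = ¬½ = ½
q ∧ ¬r = T ∧ ½ = ½
(q ∧ ¬r) ∨ p = ½ ∨ T = T
¬p = ¬T = F
((q ∧ ¬r) ∨ p) ∧ ¬p = T ∧ F = F

F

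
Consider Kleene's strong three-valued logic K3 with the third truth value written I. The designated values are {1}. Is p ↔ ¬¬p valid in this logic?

Countermodel: p=I gives I, which is not designated.

No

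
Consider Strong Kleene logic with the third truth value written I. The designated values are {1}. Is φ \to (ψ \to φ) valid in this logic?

Countermodel: φ=I, ψ=1 gives I, which is not designated.

No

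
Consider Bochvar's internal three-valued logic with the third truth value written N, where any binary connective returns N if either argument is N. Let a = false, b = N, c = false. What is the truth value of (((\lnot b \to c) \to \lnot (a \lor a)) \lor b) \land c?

\lnot b = \lnot N = N
\lnot b \to c = N \to false = N  [any arg is the third value ⇒ result is the third value]
a \lor a = false \lor false = false
\lnot (a \lor a) = \lnot false = true
(\lnot b \to c) \to \lnot (a \lor a) = N \to true = N
((\lnot b \to c) \to \lnot (a \lor a)) \lor b = N \lor N = N
(((\lnot b \to c) \to \lnot (a \lor a)) \lor b) \land c = N \land false = N

N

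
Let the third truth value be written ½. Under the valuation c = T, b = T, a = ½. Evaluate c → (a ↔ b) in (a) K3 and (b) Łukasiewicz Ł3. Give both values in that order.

In K3: a ↔ b = ½ ↔ T = ½
c → (a ↔ b) = T → ½ = ½
In Łukasiewicz Ł3: a ↔ b = ½ ↔ T = ½  [1 − |½−1|]
c → (a ↔ b) = T → ½ = ½

½; ½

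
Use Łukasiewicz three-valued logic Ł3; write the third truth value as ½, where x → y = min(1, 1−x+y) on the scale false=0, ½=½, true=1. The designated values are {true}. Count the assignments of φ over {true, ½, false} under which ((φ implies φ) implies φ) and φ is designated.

φ=true: true ✓
φ=½: ½ ·
φ=false: false ·

1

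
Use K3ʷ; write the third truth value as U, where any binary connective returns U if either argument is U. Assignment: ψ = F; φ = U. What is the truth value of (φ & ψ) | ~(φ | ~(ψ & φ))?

U

φ & ψ = U & F = U
ψ & φ = F & U = U
~(ψ & φ) = ~U = U
φ | ~(ψ & φ) = U | U = U
~(φ | ~(ψ & φ)) = ~U = U
(φ & ψ) | ~(φ | ~(ψ & φ)) = U | U = U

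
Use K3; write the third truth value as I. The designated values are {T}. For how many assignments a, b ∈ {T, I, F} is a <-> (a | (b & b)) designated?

4

Designated under: (a=T, b=T); (a=T, b=I); (a=T, b=F); (a=F, b=F).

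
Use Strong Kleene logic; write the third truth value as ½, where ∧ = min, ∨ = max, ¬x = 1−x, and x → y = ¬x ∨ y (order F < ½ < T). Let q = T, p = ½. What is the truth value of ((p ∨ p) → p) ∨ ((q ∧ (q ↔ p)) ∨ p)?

p ∨ p = ½ ∨ ½ = ½
(p ∨ p) → p = ½ → ½ = ½  [¬½ ∨ ½]
q ↔ p = T ↔ ½ = ½
q ∧ (q ↔ p) = T ∧ ½ = ½
(q ∧ (q ↔ p)) ∨ p = ½ ∨ ½ = ½
((p ∨ p) → p) ∨ ((q ∧ (q ↔ p)) ∨ p) = ½ ∨ ½ = ½

½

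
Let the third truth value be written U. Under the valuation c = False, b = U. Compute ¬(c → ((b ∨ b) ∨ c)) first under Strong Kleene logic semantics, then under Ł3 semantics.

False; False

In Strong Kleene logic: b ∨ b = U ∨ U = U
(b ∨ b) ∨ c = U ∨ False = U
c → ((b ∨ b) ∨ c) = False → U = True  [¬False ∨ U]
¬(c → ((b ∨ b) ∨ c)) = ¬True = False
In Ł3: b ∨ b = U ∨ U = U
(b ∨ b) ∨ c = U ∨ False = U
c → ((b ∨ b) ∨ c) = False → U = True
¬(c → ((b ∨ b) ∨ c)) = ¬True = False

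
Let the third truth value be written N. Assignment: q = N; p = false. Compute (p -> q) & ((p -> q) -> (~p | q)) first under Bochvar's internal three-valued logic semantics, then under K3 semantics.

In Bochvar's internal three-valued logic: p -> q = false -> N = N  [any arg is the third value ⇒ result is the third value]
p -> q = false -> N = N
~p = ~false = true
~p | q = true | N = N
(p -> q) -> (~p | q) = N -> N = N
(p -> q) & ((p -> q) -> (~p | q)) = N & N = N
In K3: p -> q = false -> N = true  [~false | N]
p -> q = false -> N = true
~p = ~false = true
~p | q = true | N = true
(p -> q) -> (~p | q) = true -> true = true
(p -> q) & ((p -> q) -> (~p | q)) = true & true = true
They differ because Bochvar's internal three-valued logic and K3 treat N differently under the binary connectives.

N; true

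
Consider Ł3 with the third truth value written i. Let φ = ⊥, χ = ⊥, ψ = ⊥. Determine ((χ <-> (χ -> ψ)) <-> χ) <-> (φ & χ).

⊥

χ -> ψ = ⊥ -> ⊥ = ⊤
χ <-> (χ -> ψ) = ⊥ <-> ⊤ = ⊥
(χ <-> (χ -> ψ)) <-> χ = ⊥ <-> ⊥ = ⊤
φ & χ = ⊥ & ⊥ = ⊥
((χ <-> (χ -> ψ)) <-> χ) <-> (φ & χ) = ⊤ <-> ⊥ = ⊥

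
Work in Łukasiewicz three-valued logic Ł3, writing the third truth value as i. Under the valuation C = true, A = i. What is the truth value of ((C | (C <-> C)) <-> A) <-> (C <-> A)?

true

C <-> C = true <-> true = true
C | (C <-> C) = true | true = true
(C | (C <-> C)) <-> A = true <-> i = i
C <-> A = true <-> i = i
((C | (C <-> C)) <-> A) <-> (C <-> A) = i <-> i = true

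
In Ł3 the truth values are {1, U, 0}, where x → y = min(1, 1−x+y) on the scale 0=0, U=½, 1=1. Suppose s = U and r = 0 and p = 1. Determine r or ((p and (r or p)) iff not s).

U

r or p = 0 or 1 = 1
p and (r or p) = 1 and 1 = 1
not s = not U = U
(p and (r or p)) iff not s = 1 iff U = U  [1 − |1−½|]
r or ((p and (r or p)) iff not s) = 0 or U = U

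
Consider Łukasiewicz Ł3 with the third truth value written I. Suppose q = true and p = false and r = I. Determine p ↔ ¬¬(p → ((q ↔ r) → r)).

false

q ↔ r = true ↔ I = I  [1 − |1−½|]
(q ↔ r) → r = I → I = true
p → ((q ↔ r) → r) = false → true = true
¬(p → ((q ↔ r) → r)) = ¬true = false
¬¬(p → ((q ↔ r) → r)) = ¬false = true
p ↔ ¬¬(p → ((q ↔ r) → r)) = false ↔ true = false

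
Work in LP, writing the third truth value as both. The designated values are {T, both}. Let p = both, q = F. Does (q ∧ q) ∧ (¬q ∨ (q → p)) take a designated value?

No

q ∧ q = F ∧ F = F
¬q = ¬F = T
q → p = F → both = T  [¬F ∨ both]
¬q ∨ (q → p) = T ∨ T = T
(q ∧ q) ∧ (¬q ∨ (q → p)) = F ∧ T = F
F ∉ {T, both}.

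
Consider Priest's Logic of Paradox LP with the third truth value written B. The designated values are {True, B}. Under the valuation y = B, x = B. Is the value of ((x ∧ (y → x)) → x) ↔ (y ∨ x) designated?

y → x = B → B = B  [¬B ∨ B]
x ∧ (y → x) = B ∧ B = B
(x ∧ (y → x)) → x = B → B = B
y ∨ x = B ∨ B = B
((x ∧ (y → x)) → x) ↔ (y ∨ x) = B ↔ B = B
B ∈ {True, B}.

Yes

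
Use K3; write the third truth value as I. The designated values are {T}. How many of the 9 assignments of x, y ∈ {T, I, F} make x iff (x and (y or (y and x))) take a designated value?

4

Designated under: (x=T, y=T); (x=F, y=T); (x=F, y=I); (x=F, y=F).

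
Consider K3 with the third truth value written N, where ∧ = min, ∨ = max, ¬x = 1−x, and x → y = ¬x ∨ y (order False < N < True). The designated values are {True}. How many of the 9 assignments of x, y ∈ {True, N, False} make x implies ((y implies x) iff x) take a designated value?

Of the 9 assignments, 6 give a value in {True}.

6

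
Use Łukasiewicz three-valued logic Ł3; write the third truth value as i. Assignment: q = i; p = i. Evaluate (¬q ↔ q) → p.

¬q = ¬i = i
¬q ↔ q = i ↔ i = T
(¬q ↔ q) → p = T → i = i

i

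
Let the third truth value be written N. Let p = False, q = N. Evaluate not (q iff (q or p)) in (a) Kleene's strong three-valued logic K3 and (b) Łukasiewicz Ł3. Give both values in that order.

In Kleene's strong three-valued logic K3: q or p = N or False = N
q iff (q or p) = N iff N = N
not (q iff (q or p)) = not N = N
In Łukasiewicz Ł3: q or p = N or False = N
q iff (q or p) = N iff N = True
not (q iff (q or p)) = not True = False
They differ because Kleene's strong three-valued logic K3 and Łukasiewicz Ł3 treat N differently under implication.

N; False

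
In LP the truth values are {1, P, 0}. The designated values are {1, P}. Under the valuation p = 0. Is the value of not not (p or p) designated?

p or p = 0 or 0 = 0
not (p or p) = not 0 = 1
not not (p or p) = not 1 = 0
0 ∉ {1, P}.

No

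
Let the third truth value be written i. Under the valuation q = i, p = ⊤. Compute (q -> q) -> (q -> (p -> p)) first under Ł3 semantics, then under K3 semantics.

In Ł3: q -> q = i -> i = ⊤  [min(1, 1−½+½)]
p -> p = ⊤ -> ⊤ = ⊤
q -> (p -> p) = i -> ⊤ = ⊤
(q -> q) -> (q -> (p -> p)) = ⊤ -> ⊤ = ⊤
In K3: q -> q = i -> i = i  [~i | i]
p -> p = ⊤ -> ⊤ = ⊤
q -> (p -> p) = i -> ⊤ = ⊤
(q -> q) -> (q -> (p -> p)) = i -> ⊤ = ⊤

⊤; ⊤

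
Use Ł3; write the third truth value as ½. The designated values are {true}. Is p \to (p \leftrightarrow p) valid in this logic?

Yes

Every assignment of p over {true, ½, false} gives a value in {true}.
In particular, with p=½: p \to (p \leftrightarrow p) = true.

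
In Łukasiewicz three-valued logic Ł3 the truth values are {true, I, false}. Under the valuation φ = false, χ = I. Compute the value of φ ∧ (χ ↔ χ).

false

χ ↔ χ = I ↔ I = true  [1 − |½−½|]
φ ∧ (χ ↔ χ) = false ∧ true = false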